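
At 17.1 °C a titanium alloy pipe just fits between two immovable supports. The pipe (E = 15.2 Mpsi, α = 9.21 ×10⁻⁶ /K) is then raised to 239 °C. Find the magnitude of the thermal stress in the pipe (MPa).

214 MPa

E = 15.2 Mpsi = 104.8 GPa.
ΔT = 221.9 K. Constrained thermal stress σ = E·α·ΔT = 104.8×10³ MPa × 9.21×10⁻⁶ × 221.9 = 214 MPa (compressive).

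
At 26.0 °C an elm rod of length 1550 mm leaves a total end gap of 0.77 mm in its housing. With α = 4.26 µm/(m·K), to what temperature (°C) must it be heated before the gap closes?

143 °C

α·L₀·ΔT = 0.77 mm ⇒ ΔT = 0.77 / (4.26×10⁻⁶ × 1550.0) = 116.6 K.
T = 26.0 + 116.6 = 142.6 °C.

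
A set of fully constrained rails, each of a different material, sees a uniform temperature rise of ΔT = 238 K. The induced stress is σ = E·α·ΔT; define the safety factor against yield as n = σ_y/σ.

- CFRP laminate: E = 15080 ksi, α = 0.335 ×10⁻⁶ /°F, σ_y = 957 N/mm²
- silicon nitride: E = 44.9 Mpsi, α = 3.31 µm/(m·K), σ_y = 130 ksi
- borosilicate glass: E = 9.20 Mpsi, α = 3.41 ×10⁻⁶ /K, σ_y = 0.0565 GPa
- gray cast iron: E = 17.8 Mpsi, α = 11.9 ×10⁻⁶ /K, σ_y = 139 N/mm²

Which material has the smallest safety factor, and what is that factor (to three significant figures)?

In consistent units (E in GPa, α in ×10⁻⁶/K, σ_y in MPa):
  CFRP laminate: E = 104.0, α = 0.603, σ_y = 957.0 → σ = 14.9 MPa, n = 64.1
  silicon nitride: E = 309.6, α = 3.31, σ_y = 896.3 → σ = 244 MPa, n = 3.68
  borosilicate glass: E = 63.43, α = 3.41, σ_y = 56.50 → σ = 51.5 MPa, n = 1.10
  gray cast iron: E = 122.7, α = 11.9, σ_y = 139.0 → σ = 348 MPa, n = 0.400
The minimum is gray cast iron at n = 0.400.

gray cast iron, n = 0.400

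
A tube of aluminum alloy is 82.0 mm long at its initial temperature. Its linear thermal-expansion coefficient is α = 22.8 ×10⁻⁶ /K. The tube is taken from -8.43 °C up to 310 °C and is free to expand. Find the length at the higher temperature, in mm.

82.595 mm

ΔT = 310 − (-8.43) = 318.4 K.
ΔL = α·L₀·ΔT = 22.8×10⁻⁶ × 82.0 mm × 318.4 K = 0.595 mm.
L = L₀ + ΔL = 82.0 + 0.595 = 82.595 mm.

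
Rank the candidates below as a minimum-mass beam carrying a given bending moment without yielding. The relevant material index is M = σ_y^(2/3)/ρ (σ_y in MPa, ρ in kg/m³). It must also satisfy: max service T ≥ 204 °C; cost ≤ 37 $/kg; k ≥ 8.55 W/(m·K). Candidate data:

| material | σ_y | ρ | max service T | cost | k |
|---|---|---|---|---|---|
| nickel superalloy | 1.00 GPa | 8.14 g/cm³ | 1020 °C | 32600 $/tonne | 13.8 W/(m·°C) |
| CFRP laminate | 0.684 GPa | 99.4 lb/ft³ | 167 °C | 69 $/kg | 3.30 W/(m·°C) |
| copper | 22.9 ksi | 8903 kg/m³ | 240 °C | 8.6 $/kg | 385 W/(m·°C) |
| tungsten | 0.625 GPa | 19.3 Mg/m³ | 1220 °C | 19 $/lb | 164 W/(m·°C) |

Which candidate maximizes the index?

Screen on constraints: max service T ≥ 204 °C; cost ≤ 37 $/kg; k ≥ 8.55 W/(m·K). Survivors: nickel superalloy, copper.
Normalizing units and computing the index:
  nickel superalloy: σ_y = 1000 MPa, ρ = 8140 kg/m³
  copper: σ_y = 157.9 MPa, ρ = 8903 kg/m³
  nickel superalloy: M = 12.3×10⁻³
  copper: M = 3.28×10⁻³
Highest index: nickel superalloy.

nickel superalloy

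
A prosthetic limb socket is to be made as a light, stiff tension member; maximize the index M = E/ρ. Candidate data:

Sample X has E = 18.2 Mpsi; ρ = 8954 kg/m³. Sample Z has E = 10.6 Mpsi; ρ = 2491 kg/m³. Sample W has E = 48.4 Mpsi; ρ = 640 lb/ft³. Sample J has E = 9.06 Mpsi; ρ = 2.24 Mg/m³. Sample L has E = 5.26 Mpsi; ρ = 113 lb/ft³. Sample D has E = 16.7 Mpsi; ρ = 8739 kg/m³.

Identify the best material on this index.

Normalizing units and computing the index:
  sample X: E = 125.5 GPa, ρ = 8954 kg/m³
  sample Z: E = 73.08 GPa, ρ = 2491 kg/m³
  sample W: E = 333.7 GPa, ρ = 10250 kg/m³
  sample J: E = 62.47 GPa, ρ = 2240 kg/m³
  sample L: E = 36.27 GPa, ρ = 1810 kg/m³
  sample D: E = 115.1 GPa, ρ = 8739 kg/m³
  sample W: M = 32.6 MN·m/kg
  sample Z: M = 29.3 MN·m/kg
  sample J: M = 27.9 MN·m/kg
  sample L: M = 20.0 MN·m/kg
  sample X: M = 14.0 MN·m/kg
  sample D: M = 13.2 MN·m/kg
The maximum is for sample W.

sample W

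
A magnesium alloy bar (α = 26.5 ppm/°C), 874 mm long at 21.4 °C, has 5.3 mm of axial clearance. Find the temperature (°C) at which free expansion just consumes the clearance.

α·L₀·ΔT = 5.3 mm ⇒ ΔT = 5.3 / (26.5×10⁻⁶ × 874.0) = 228.8 K.
T = 21.4 + 228.8 = 250.2 °C.

250 °C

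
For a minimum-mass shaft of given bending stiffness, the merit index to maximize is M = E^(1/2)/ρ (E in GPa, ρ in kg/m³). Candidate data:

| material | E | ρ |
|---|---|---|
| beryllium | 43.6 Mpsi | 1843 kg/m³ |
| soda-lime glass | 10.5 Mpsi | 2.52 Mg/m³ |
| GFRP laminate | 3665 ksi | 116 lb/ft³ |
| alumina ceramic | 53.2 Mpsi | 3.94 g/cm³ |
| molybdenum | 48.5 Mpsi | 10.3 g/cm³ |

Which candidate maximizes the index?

After converting to SI:
  beryllium: E = 300.6 GPa, ρ = 1843 kg/m³
  soda-lime glass: E = 72.39 GPa, ρ = 2520 kg/m³
  GFRP laminate: E = 25.27 GPa, ρ = 1858 kg/m³
  alumina ceramic: E = 366.8 GPa, ρ = 3940 kg/m³
  molybdenum: E = 334.4 GPa, ρ = 10300 kg/m³
  beryllium: M = 9.41×10⁻³
  alumina ceramic: M = 4.86×10⁻³
  soda-lime glass: M = 3.38×10⁻³
  GFRP laminate: M = 2.71×10⁻³
  molybdenum: M = 1.78×10⁻³
Highest index: beryllium.

beryllium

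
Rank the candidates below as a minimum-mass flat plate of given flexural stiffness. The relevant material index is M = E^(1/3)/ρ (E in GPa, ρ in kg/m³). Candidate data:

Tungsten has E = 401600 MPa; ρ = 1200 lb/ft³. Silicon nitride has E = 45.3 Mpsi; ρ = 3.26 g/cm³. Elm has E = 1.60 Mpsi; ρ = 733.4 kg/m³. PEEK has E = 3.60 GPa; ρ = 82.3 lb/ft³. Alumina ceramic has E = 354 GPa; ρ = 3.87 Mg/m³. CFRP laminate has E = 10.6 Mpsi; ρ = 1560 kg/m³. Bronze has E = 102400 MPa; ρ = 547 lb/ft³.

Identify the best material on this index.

elm

Convert each candidate to consistent units, then evaluate M:
  tungsten: E = 401.6 GPa, ρ = 19220 kg/m³
  silicon nitride: E = 312.3 GPa, ρ = 3260 kg/m³
  elm: E = 11.03 GPa, ρ = 733.4 kg/m³
  PEEK: E = 3.600 GPa, ρ = 1318 kg/m³
  alumina ceramic: E = 354.0 GPa, ρ = 3870 kg/m³
  CFRP laminate: E = 73.08 GPa, ρ = 1560 kg/m³
  bronze: E = 102.4 GPa, ρ = 8762 kg/m³
  elm: M = 3.04×10⁻³
  CFRP laminate: M = 2.68×10⁻³
  silicon nitride: M = 2.08×10⁻³
  alumina ceramic: M = 1.83×10⁻³
  PEEK: M = 1.16×10⁻³
  bronze: M = 0.534×10⁻³
  tungsten: M = 0.384×10⁻³
Elm has the largest M.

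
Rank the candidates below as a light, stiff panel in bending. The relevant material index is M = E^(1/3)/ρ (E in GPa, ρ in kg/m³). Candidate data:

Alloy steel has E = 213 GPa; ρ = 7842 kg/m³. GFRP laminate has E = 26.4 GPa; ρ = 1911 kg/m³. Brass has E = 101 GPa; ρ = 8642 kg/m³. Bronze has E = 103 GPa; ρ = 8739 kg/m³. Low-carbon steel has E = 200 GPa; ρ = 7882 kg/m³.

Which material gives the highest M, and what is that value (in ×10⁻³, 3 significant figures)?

GFRP laminate, M = 1.56×10⁻³

Computing M directly (units already consistent):
  GFRP laminate: M = 1.56×10⁻³
  alloy steel: M = 0.762×10⁻³
  low-carbon steel: M = 0.742×10⁻³
  brass: M = 0.539×10⁻³
  bronze: M = 0.536×10⁻³
GFRP laminate has the largest M.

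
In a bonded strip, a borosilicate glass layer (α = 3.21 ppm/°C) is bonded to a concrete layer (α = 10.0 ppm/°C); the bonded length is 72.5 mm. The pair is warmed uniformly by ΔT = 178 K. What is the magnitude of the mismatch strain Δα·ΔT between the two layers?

1.21×10⁻³

Δα = |3.21 − 10.0|×10⁻⁶/K = 6.79×10⁻⁶/K.
Mismatch strain = Δα·ΔT = 6.79×10⁻⁶ × 178.0 = 1.21×10⁻³.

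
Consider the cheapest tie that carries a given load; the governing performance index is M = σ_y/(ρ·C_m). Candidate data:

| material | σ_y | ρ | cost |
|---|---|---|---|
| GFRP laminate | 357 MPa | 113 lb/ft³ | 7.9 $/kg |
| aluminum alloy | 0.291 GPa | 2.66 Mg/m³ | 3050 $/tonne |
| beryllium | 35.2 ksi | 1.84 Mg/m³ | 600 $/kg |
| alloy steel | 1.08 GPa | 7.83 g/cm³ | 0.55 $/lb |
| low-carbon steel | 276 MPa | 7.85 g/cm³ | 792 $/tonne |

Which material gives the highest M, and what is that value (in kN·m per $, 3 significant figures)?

alloy steel, M = 114 kN·m per $

Normalizing units and computing the index:
  GFRP laminate: σ_y = 357.0 MPa, ρ = 1810 kg/m³, cost = 7.900 $/kg
  aluminum alloy: σ_y = 291.0 MPa, ρ = 2660 kg/m³, cost = 3.050 $/kg
  beryllium: σ_y = 242.7 MPa, ρ = 1840 kg/m³, cost = 600.0 $/kg
  alloy steel: σ_y = 1080 MPa, ρ = 7830 kg/m³, cost = 1.213 $/kg
  low-carbon steel: σ_y = 276.0 MPa, ρ = 7850 kg/m³, cost = 0.7920 $/kg
  alloy steel: M = 114 kN·m per $
  low-carbon steel: M = 44.4 kN·m per $
  aluminum alloy: M = 35.9 kN·m per $
  GFRP laminate: M = 25.0 kN·m per $
  beryllium: M = 0.220 kN·m per $
Alloy steel has the largest M.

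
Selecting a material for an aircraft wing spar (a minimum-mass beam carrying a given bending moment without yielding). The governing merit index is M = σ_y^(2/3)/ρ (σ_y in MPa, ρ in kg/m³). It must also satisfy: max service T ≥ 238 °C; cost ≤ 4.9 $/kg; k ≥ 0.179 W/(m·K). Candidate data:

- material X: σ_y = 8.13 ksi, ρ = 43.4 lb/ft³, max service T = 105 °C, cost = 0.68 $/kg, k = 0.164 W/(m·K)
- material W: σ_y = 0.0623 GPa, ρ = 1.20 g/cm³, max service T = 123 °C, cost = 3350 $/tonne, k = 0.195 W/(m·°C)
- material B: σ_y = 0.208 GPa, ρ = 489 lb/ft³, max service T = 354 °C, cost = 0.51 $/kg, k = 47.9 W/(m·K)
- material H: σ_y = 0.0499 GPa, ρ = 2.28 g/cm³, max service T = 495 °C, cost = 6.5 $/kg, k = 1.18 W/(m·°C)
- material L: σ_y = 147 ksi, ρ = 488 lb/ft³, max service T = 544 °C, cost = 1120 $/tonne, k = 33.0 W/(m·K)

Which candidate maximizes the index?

Screen on constraints: max service T ≥ 238 °C; cost ≤ 4.9 $/kg; k ≥ 0.179 W/(m·K). Survivors: material B, material L.
Convert each candidate to consistent units, then evaluate M:
  material B: σ_y = 208.0 MPa, ρ = 7833 kg/m³
  material L: σ_y = 1014 MPa, ρ = 7817 kg/m³
  material L: M = 12.9×10⁻³
  material B: M = 4.48×10⁻³
Material L ranks first.

material L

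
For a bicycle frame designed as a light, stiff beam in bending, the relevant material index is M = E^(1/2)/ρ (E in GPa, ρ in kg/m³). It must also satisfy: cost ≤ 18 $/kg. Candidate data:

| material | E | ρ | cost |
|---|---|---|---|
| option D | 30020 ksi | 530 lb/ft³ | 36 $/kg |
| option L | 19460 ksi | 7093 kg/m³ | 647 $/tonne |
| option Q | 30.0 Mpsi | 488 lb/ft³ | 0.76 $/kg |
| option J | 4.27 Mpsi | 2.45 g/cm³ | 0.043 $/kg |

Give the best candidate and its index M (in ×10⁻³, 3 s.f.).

Screen on constraints: cost ≤ 18 $/kg. Survivors: option L, option Q, option J.
In SI units:
  option L: E = 134.2 GPa, ρ = 7093 kg/m³
  option Q: E = 206.8 GPa, ρ = 7817 kg/m³
  option J: E = 29.44 GPa, ρ = 2450 kg/m³
  option J: M = 2.21×10⁻³
  option Q: M = 1.84×10⁻³
  option L: M = 1.63×10⁻³
Option J has the largest M.

option J, M = 2.21×10⁻³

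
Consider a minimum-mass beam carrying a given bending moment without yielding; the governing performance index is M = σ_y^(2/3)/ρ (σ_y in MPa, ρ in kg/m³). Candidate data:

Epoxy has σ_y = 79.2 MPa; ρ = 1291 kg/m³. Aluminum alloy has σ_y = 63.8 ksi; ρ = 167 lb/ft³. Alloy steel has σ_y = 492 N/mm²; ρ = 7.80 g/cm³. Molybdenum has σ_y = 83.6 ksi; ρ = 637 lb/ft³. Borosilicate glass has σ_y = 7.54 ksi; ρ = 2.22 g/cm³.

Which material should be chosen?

aluminum alloy

Normalizing units and computing the index:
  epoxy: σ_y = 79.20 MPa, ρ = 1291 kg/m³
  aluminum alloy: σ_y = 439.9 MPa, ρ = 2675 kg/m³
  alloy steel: σ_y = 492.0 MPa, ρ = 7800 kg/m³
  molybdenum: σ_y = 576.4 MPa, ρ = 10200 kg/m³
  borosilicate glass: σ_y = 51.99 MPa, ρ = 2220 kg/m³
  aluminum alloy: M = 21.6×10⁻³
  epoxy: M = 14.3×10⁻³
  alloy steel: M = 7.99×10⁻³
  molybdenum: M = 6.79×10⁻³
  borosilicate glass: M = 6.27×10⁻³
The maximum is for aluminum alloy.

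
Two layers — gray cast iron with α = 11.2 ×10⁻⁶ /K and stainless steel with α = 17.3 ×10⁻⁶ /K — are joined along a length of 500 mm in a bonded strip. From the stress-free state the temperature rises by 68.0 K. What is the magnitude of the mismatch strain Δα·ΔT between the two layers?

Δα = |11.2 − 17.3|×10⁻⁶/K = 6.10×10⁻⁶/K.
Mismatch strain = Δα·ΔT = 6.10×10⁻⁶ × 68.0 = 4.15×10⁻⁴.

4.15×10⁻⁴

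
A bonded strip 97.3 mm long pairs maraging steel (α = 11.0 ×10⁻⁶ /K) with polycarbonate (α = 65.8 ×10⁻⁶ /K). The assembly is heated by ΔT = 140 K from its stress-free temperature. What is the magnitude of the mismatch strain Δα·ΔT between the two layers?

Δα = |11.0 − 65.8|×10⁻⁶/K = 54.8×10⁻⁶/K.
Mismatch strain = Δα·ΔT = 54.8×10⁻⁶ × 140.0 = 7.67×10⁻³.

7.67×10⁻³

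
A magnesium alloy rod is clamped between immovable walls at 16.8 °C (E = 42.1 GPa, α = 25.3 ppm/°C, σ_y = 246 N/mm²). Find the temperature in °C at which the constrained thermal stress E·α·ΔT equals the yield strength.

σ_y = 246 N/mm² = 246.0 MPa.
E·α·ΔT = 246.0 MPa ⇒ ΔT = 246.0 / (42.10×10³ × 25.3×10⁻⁶) = 231.0 K.
T = 16.8 + 231.0 = 247.8 °C.

248 °C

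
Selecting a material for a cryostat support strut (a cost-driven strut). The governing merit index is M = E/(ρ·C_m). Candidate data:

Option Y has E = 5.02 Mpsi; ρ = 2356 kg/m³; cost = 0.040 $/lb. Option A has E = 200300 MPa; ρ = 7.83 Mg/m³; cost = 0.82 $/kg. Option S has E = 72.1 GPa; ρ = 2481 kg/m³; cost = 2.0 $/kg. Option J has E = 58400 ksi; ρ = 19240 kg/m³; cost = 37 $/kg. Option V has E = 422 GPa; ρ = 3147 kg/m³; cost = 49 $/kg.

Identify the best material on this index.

option Y

Putting every candidate on a common basis:
  option Y: E = 34.61 GPa, ρ = 2356 kg/m³, cost = 0.08818 $/kg
  option A: E = 200.3 GPa, ρ = 7830 kg/m³, cost = 0.8200 $/kg
  option S: E = 72.10 GPa, ρ = 2481 kg/m³, cost = 2.000 $/kg
  option J: E = 402.7 GPa, ρ = 19240 kg/m³, cost = 37.00 $/kg
  option V: E = 422.0 GPa, ρ = 3147 kg/m³, cost = 49.00 $/kg
  option Y: M = 167 MN·m per $
  option A: M = 31.2 MN·m per $
  option S: M = 14.5 MN·m per $
  option V: M = 2.74 MN·m per $
  option J: M = 0.566 MN·m per $
Highest index: option Y.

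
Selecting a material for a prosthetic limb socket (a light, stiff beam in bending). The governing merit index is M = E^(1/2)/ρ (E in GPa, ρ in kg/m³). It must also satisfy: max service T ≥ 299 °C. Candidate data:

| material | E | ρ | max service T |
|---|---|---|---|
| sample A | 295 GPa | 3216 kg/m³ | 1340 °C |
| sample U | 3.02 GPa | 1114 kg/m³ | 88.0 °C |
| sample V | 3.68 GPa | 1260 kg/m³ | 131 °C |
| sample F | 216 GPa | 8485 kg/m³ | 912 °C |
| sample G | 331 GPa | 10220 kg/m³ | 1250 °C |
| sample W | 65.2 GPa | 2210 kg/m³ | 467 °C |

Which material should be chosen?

Screen on constraints: max service T ≥ 299 °C. Survivors: sample A, sample F, sample G, sample W.
Evaluate M for each candidate:
  sample A: M = 5.34×10⁻³
  sample W: M = 3.65×10⁻³
  sample G: M = 1.78×10⁻³
  sample F: M = 1.73×10⁻³
Sample A has the largest M.

sample A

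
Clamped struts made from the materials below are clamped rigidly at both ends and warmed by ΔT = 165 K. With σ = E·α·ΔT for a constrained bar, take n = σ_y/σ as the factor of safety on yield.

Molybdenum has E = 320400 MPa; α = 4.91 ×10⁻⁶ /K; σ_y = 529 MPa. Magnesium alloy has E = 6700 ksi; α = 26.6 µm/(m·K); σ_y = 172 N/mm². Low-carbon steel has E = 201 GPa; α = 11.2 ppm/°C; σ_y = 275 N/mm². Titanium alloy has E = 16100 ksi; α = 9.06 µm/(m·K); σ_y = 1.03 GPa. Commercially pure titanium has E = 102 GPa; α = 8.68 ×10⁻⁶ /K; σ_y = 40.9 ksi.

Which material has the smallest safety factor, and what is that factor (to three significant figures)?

With everything in SI (GPa, ×10⁻⁶/K, MPa):
  molybdenum: E = 320.4, α = 4.91, σ_y = 529.0 → σ = 260 MPa, n = 2.04
  magnesium alloy: E = 46.19, α = 26.6, σ_y = 172.0 → σ = 203 MPa, n = 0.848
  low-carbon steel: E = 201.0, α = 11.2, σ_y = 275.0 → σ = 371 MPa, n = 0.740
  titanium alloy: E = 111.0, α = 9.06, σ_y = 1030 → σ = 166 MPa, n = 6.21
  commercially pure titanium: E = 102.0, α = 8.68, σ_y = 282.0 → σ = 146 MPa, n = 1.93
Low-carbon steel has the lowest safety factor, n = 0.740.

low-carbon steel, n = 0.740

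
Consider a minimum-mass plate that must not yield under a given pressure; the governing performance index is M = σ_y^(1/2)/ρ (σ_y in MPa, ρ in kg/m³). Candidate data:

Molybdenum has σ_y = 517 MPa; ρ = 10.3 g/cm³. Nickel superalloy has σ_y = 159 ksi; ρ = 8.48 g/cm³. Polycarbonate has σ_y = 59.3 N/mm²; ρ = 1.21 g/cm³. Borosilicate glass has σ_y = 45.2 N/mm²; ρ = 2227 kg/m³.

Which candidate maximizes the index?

Convert each candidate to consistent units, then evaluate M:
  molybdenum: σ_y = 517.0 MPa, ρ = 10300 kg/m³
  nickel superalloy: σ_y = 1096 MPa, ρ = 8480 kg/m³
  polycarbonate: σ_y = 59.30 MPa, ρ = 1210 kg/m³
  borosilicate glass: σ_y = 45.20 MPa, ρ = 2227 kg/m³
  polycarbonate: M = 6.36×10⁻³
  nickel superalloy: M = 3.90×10⁻³
  borosilicate glass: M = 3.02×10⁻³
  molybdenum: M = 2.21×10⁻³
Polycarbonate ranks first.

polycarbonate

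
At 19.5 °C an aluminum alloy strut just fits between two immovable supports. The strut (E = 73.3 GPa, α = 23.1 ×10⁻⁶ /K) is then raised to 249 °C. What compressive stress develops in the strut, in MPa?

ΔT = 229.5 K. Constrained thermal stress σ = E·α·ΔT = 73.30×10³ MPa × 23.1×10⁻⁶ × 229.5 = 389 MPa (compressive).

389 MPa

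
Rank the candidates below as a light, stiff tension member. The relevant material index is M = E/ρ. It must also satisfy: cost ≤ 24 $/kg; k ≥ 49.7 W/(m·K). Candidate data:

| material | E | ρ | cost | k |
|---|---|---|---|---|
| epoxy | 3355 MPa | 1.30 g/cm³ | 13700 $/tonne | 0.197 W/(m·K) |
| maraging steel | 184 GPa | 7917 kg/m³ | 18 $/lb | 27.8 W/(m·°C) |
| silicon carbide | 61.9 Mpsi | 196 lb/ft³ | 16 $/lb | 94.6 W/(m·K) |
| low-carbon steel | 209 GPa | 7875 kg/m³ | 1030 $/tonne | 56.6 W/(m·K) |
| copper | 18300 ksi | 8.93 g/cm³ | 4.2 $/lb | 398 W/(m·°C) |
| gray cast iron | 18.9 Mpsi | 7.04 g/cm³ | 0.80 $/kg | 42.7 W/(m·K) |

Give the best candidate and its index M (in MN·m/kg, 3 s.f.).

Screen on constraints: cost ≤ 24 $/kg; k ≥ 49.7 W/(m·K). Survivors: low-carbon steel, copper.
Putting every candidate on a common basis:
  low-carbon steel: E = 209.0 GPa, ρ = 7875 kg/m³
  copper: E = 126.2 GPa, ρ = 8930 kg/m³
  low-carbon steel: M = 26.5 MN·m/kg
  copper: M = 14.1 MN·m/kg
The maximum is for low-carbon steel.

low-carbon steel, M = 26.5 MN·m/kg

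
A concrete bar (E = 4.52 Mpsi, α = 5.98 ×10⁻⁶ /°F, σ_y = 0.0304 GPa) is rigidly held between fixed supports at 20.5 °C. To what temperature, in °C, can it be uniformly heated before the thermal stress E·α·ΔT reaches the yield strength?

E = 4.52 Mpsi = 31.16 GPa.
α = 5.98×10⁻⁶/°F × 9/5 = 10.8×10⁻⁶/K.
σ_y = 0.0304 GPa = 30.40 MPa.
E·α·ΔT = 30.40 MPa ⇒ ΔT = 30.40 / (31.16×10³ × 10.8×10⁻⁶) = 90.62 K.
T = 20.5 + 90.62 = 111.1 °C.

111 °C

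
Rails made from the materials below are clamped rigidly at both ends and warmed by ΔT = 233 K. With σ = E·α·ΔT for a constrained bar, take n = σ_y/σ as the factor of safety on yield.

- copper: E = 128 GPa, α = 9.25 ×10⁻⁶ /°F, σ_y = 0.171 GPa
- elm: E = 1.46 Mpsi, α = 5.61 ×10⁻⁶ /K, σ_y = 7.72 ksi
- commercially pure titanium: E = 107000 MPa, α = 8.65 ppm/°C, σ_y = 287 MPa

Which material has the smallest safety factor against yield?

Per material, after unit conversion:
  copper: E = 128.0, α = 16.6, σ_y = 171.0 → σ = 497 MPa, n = 0.344
  elm: E = 10.07, α = 5.61, σ_y = 53.23 → σ = 13.2 MPa, n = 4.05
  commercially pure titanium: E = 107.0, α = 8.65, σ_y = 287.0 → σ = 216 MPa, n = 1.33
Copper has the lowest safety factor, n = 0.344.

copper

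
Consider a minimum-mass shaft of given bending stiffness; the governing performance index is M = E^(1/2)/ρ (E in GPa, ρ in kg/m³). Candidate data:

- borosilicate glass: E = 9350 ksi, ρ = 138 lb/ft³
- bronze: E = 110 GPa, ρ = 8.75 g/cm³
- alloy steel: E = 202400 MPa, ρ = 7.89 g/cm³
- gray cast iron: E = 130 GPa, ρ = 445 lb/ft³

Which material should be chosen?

borosilicate glass

Convert each candidate to consistent units, then evaluate M:
  borosilicate glass: E = 64.47 GPa, ρ = 2211 kg/m³
  bronze: E = 110.0 GPa, ρ = 8750 kg/m³
  alloy steel: E = 202.4 GPa, ρ = 7890 kg/m³
  gray cast iron: E = 130.0 GPa, ρ = 7128 kg/m³
  borosilicate glass: M = 3.63×10⁻³
  alloy steel: M = 1.80×10⁻³
  gray cast iron: M = 1.60×10⁻³
  bronze: M = 1.20×10⁻³
The maximum is for borosilicate glass.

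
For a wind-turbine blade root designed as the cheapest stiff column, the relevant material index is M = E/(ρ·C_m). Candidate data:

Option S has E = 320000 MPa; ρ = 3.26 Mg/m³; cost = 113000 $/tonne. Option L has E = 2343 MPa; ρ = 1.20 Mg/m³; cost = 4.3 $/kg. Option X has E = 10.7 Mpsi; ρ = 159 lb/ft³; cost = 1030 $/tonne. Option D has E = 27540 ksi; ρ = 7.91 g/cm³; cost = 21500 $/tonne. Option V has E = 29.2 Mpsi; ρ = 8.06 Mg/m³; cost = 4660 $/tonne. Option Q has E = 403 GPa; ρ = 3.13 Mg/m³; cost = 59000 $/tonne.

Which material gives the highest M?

option X

Convert each candidate to consistent units, then evaluate M:
  option S: E = 320.0 GPa, ρ = 3260 kg/m³, cost = 113.0 $/kg
  option L: E = 2.343 GPa, ρ = 1200 kg/m³, cost = 4.300 $/kg
  option X: E = 73.77 GPa, ρ = 2547 kg/m³, cost = 1.030 $/kg
  option D: E = 189.9 GPa, ρ = 7910 kg/m³, cost = 21.50 $/kg
  option V: E = 201.3 GPa, ρ = 8060 kg/m³, cost = 4.660 $/kg
  option Q: E = 403.0 GPa, ρ = 3130 kg/m³, cost = 59.00 $/kg
  option X: M = 28.1 MN·m per $
  option V: M = 5.36 MN·m per $
  option Q: M = 2.18 MN·m per $
  option D: M = 1.12 MN·m per $
  option S: M = 0.869 MN·m per $
  option L: M = 0.454 MN·m per $
Highest index: option X.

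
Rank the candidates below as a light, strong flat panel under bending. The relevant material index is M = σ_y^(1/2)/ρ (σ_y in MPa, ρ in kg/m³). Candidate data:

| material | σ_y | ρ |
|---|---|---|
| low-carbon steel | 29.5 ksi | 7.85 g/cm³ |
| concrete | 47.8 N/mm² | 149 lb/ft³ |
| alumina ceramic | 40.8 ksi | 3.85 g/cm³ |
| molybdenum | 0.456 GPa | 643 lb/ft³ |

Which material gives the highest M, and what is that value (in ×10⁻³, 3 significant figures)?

Convert each candidate to consistent units, then evaluate M:
  low-carbon steel: σ_y = 203.4 MPa, ρ = 7850 kg/m³
  concrete: σ_y = 47.80 MPa, ρ = 2387 kg/m³
  alumina ceramic: σ_y = 281.3 MPa, ρ = 3850 kg/m³
  molybdenum: σ_y = 456.0 MPa, ρ = 10300 kg/m³
  alumina ceramic: M = 4.36×10⁻³
  concrete: M = 2.90×10⁻³
  molybdenum: M = 2.07×10⁻³
  low-carbon steel: M = 1.82×10⁻³
Alumina ceramic ranks first.

alumina ceramic, M = 4.36×10⁻³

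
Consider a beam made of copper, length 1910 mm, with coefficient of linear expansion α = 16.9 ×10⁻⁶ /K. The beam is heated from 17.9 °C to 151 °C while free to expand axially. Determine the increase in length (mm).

4.30 mm

ΔT = 151 − 17.9 = 133.1 K.
ΔL = α·L₀·ΔT = 16.9×10⁻⁶ × 1910 mm × 133.1 K = 4.30 mm.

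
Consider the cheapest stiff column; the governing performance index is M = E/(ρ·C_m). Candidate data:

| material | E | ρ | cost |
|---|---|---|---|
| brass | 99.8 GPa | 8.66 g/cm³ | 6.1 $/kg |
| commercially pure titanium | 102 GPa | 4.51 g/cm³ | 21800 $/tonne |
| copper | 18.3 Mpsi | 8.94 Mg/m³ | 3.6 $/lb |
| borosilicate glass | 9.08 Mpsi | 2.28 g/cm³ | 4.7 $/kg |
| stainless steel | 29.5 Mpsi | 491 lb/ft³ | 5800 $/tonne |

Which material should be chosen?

In SI units:
  brass: E = 99.80 GPa, ρ = 8660 kg/m³, cost = 6.100 $/kg
  commercially pure titanium: E = 102.0 GPa, ρ = 4510 kg/m³, cost = 21.80 $/kg
  copper: E = 126.2 GPa, ρ = 8940 kg/m³, cost = 7.937 $/kg
  borosilicate glass: E = 62.60 GPa, ρ = 2280 kg/m³, cost = 4.700 $/kg
  stainless steel: E = 203.4 GPa, ρ = 7865 kg/m³, cost = 5.800 $/kg
  borosilicate glass: M = 5.84 MN·m per $
  stainless steel: M = 4.46 MN·m per $
  brass: M = 1.89 MN·m per $
  copper: M = 1.78 MN·m per $
  commercially pure titanium: M = 1.04 MN·m per $
Highest index: borosilicate glass.

borosilicate glass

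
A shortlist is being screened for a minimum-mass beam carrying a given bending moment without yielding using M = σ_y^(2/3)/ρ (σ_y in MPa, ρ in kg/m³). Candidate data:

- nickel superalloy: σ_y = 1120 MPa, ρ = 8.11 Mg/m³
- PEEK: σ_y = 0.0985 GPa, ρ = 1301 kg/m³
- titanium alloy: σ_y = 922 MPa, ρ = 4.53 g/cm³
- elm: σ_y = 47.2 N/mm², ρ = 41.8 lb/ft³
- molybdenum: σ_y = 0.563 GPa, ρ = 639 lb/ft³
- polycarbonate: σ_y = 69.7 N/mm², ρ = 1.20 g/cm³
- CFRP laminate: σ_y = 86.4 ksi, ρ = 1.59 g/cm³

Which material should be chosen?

CFRP laminate

In SI units:
  nickel superalloy: σ_y = 1120 MPa, ρ = 8110 kg/m³
  PEEK: σ_y = 98.50 MPa, ρ = 1301 kg/m³
  titanium alloy: σ_y = 922.0 MPa, ρ = 4530 kg/m³
  elm: σ_y = 47.20 MPa, ρ = 669.6 kg/m³
  molybdenum: σ_y = 563.0 MPa, ρ = 10240 kg/m³
  polycarbonate: σ_y = 69.70 MPa, ρ = 1200 kg/m³
  CFRP laminate: σ_y = 595.7 MPa, ρ = 1590 kg/m³
  CFRP laminate: M = 44.5×10⁻³
  titanium alloy: M = 20.9×10⁻³
  elm: M = 19.5×10⁻³
  PEEK: M = 16.4×10⁻³
  polycarbonate: M = 14.1×10⁻³
  nickel superalloy: M = 13.3×10⁻³
  molybdenum: M = 6.66×10⁻³
Highest index: CFRP laminate.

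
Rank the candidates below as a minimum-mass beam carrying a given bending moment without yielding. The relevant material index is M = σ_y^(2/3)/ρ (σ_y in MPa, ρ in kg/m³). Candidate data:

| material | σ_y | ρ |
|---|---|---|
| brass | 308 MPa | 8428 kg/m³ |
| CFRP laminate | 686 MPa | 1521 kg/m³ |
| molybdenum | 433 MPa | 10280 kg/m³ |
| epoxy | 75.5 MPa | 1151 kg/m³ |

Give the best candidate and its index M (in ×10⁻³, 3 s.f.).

CFRP laminate, M = 51.1×10⁻³

Evaluate M for each candidate:
  CFRP laminate: M = 51.1×10⁻³
  epoxy: M = 15.5×10⁻³
  molybdenum: M = 5.57×10⁻³
  brass: M = 5.41×10⁻³
The maximum is for CFRP laminate.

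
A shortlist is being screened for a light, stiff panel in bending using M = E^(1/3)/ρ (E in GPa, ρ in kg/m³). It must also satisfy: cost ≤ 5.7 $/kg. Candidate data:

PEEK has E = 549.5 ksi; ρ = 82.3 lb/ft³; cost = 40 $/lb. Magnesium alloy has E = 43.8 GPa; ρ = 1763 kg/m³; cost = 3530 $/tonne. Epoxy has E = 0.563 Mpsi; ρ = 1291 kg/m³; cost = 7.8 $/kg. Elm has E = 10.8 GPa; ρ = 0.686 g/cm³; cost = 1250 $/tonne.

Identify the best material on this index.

Screen on constraints: cost ≤ 5.7 $/kg. Survivors: magnesium alloy, elm.
Normalizing units and computing the index:
  magnesium alloy: E = 43.80 GPa, ρ = 1763 kg/m³
  elm: E = 10.80 GPa, ρ = 686.0 kg/m³
  elm: M = 3.22×10⁻³
  magnesium alloy: M = 2.00×10⁻³
Elm has the largest M.

elm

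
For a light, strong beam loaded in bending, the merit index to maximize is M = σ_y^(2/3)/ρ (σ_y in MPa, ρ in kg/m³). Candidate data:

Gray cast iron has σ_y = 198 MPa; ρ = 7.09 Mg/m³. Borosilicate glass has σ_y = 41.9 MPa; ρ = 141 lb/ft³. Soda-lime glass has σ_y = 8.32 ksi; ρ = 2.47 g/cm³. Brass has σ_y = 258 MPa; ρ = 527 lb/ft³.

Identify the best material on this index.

soda-lime glass

Convert each candidate to consistent units, then evaluate M:
  gray cast iron: σ_y = 198.0 MPa, ρ = 7090 kg/m³
  borosilicate glass: σ_y = 41.90 MPa, ρ = 2259 kg/m³
  soda-lime glass: σ_y = 57.36 MPa, ρ = 2470 kg/m³
  brass: σ_y = 258.0 MPa, ρ = 8442 kg/m³
  soda-lime glass: M = 6.02×10⁻³
  borosilicate glass: M = 5.34×10⁻³
  brass: M = 4.80×10⁻³
  gray cast iron: M = 4.79×10⁻³
Highest index: soda-lime glass.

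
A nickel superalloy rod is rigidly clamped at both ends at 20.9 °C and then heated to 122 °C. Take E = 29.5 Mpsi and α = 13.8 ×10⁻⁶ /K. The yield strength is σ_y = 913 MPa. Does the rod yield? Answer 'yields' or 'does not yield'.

does not yield

E = 29.5 Mpsi = 203.4 GPa.
ΔT = 101.1 K. Constrained thermal stress σ = E·α·ΔT = 203.4×10³ MPa × 13.8×10⁻⁶ × 101.1 = 284 MPa (compressive).
Compare to σ_y = 913 MPa: σ < σ_y, so it does not yield.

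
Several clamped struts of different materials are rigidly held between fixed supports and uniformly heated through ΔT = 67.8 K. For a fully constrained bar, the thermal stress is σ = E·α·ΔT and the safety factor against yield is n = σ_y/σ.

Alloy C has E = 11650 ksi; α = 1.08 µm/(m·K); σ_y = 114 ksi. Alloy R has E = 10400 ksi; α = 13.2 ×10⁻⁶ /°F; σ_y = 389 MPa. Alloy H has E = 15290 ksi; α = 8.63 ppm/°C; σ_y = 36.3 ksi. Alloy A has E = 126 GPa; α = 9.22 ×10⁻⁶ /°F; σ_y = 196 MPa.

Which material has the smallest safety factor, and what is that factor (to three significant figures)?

In consistent units (E in GPa, α in ×10⁻⁶/K, σ_y in MPa):
  alloy C: E = 80.32, α = 1.08, σ_y = 786.0 → σ = 5.88 MPa, n = 134
  alloy R: E = 71.71, α = 23.8, σ_y = 389.0 → σ = 116 MPa, n = 3.37
  alloy H: E = 105.4, α = 8.63, σ_y = 250.3 → σ = 61.7 MPa, n = 4.06
  alloy A: E = 126.0, α = 16.6, σ_y = 196.0 → σ = 142 MPa, n = 1.38
Smallest n: alloy A with n = 1.38.

alloy A, n = 1.38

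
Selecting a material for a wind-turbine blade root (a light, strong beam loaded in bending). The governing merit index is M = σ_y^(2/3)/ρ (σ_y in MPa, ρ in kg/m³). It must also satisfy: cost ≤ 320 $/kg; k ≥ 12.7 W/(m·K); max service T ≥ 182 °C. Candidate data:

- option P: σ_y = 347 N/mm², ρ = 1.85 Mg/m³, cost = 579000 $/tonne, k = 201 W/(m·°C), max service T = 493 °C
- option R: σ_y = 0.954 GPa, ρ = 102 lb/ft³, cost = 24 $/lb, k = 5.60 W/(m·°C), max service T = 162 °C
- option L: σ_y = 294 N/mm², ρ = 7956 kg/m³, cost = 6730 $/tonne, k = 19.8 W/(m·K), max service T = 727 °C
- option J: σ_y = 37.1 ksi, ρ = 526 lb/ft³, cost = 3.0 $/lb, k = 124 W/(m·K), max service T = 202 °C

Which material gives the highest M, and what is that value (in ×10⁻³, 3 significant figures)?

Screen on constraints: cost ≤ 320 $/kg; k ≥ 12.7 W/(m·K); max service T ≥ 182 °C. Survivors: option L, option J.
In SI units:
  option L: σ_y = 294.0 MPa, ρ = 7956 kg/m³
  option J: σ_y = 255.8 MPa, ρ = 8426 kg/m³
  option L: M = 5.56×10⁻³
  option J: M = 4.78×10⁻³
Option L ranks first.

option L, M = 5.56×10⁻³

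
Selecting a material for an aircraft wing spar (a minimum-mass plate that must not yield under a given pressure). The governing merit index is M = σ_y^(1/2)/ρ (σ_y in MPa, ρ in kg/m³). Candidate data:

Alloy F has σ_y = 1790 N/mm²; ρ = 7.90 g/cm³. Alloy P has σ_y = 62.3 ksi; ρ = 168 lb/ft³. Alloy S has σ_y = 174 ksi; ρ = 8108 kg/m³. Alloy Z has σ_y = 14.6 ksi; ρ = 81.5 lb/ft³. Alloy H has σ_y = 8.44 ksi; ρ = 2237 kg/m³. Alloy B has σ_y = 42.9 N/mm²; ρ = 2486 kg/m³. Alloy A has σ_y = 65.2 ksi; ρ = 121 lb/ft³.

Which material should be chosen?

After converting to SI:
  alloy F: σ_y = 1790 MPa, ρ = 7900 kg/m³
  alloy P: σ_y = 429.5 MPa, ρ = 2691 kg/m³
  alloy S: σ_y = 1200 MPa, ρ = 8108 kg/m³
  alloy Z: σ_y = 100.7 MPa, ρ = 1306 kg/m³
  alloy H: σ_y = 58.19 MPa, ρ = 2237 kg/m³
  alloy B: σ_y = 42.90 MPa, ρ = 2486 kg/m³
  alloy A: σ_y = 449.5 MPa, ρ = 1938 kg/m³
  alloy A: M = 10.9×10⁻³
  alloy P: M = 7.70×10⁻³
  alloy Z: M = 7.69×10⁻³
  alloy F: M = 5.36×10⁻³
  alloy S: M = 4.27×10⁻³
  alloy H: M = 3.41×10⁻³
  alloy B: M = 2.63×10⁻³
The maximum is for alloy A.

alloy A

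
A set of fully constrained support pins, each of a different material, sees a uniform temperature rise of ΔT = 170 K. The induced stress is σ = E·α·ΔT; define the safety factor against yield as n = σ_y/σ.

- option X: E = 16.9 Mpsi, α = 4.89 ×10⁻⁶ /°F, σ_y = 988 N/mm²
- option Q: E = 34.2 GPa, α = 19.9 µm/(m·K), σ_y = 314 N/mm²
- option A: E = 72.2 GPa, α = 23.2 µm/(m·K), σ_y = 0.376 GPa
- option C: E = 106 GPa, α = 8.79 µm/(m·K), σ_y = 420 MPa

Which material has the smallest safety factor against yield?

Converting E to GPa, α to ×10⁻⁶/K, σ_y to MPa, then σ and n for each:
  option X: E = 116.5, α = 8.80, σ_y = 988.0 → σ = 174 MPa, n = 5.67
  option Q: E = 34.20, α = 19.9, σ_y = 314.0 → σ = 116 MPa, n = 2.71
  option A: E = 72.20, α = 23.2, σ_y = 376.0 → σ = 285 MPa, n = 1.32
  option C: E = 106.0, α = 8.79, σ_y = 420.0 → σ = 158 MPa, n = 2.65
Smallest n: option A with n = 1.32.

option A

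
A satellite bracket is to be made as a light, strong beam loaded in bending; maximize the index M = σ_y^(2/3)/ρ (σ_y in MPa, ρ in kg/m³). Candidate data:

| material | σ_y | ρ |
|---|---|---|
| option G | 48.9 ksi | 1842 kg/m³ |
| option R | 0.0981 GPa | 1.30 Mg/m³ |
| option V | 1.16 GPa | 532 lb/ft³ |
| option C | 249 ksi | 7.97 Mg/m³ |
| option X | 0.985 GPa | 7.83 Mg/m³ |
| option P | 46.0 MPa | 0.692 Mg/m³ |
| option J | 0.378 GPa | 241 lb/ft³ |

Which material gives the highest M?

In SI units:
  option G: σ_y = 337.2 MPa, ρ = 1842 kg/m³
  option R: σ_y = 98.10 MPa, ρ = 1300 kg/m³
  option V: σ_y = 1160 MPa, ρ = 8522 kg/m³
  option C: σ_y = 1717 MPa, ρ = 7970 kg/m³
  option X: σ_y = 985.0 MPa, ρ = 7830 kg/m³
  option P: σ_y = 46.00 MPa, ρ = 692.0 kg/m³
  option J: σ_y = 378.0 MPa, ρ = 3860 kg/m³
  option G: M = 26.3×10⁻³
  option P: M = 18.6×10⁻³
  option C: M = 18.0×10⁻³
  option R: M = 16.4×10⁻³
  option J: M = 13.5×10⁻³
  option V: M = 13.0×10⁻³
  option X: M = 12.6×10⁻³
Highest index: option G.

option G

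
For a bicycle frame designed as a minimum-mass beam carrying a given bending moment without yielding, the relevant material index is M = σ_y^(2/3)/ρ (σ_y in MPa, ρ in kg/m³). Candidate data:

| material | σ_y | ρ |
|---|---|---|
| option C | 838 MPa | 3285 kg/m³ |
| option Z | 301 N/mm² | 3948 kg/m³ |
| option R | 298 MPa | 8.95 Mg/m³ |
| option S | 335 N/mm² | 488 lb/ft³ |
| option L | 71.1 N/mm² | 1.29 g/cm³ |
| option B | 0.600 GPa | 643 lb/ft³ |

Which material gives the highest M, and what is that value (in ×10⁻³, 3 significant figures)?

option C, M = 27.1×10⁻³

Putting every candidate on a common basis:
  option C: σ_y = 838.0 MPa, ρ = 3285 kg/m³
  option Z: σ_y = 301.0 MPa, ρ = 3948 kg/m³
  option R: σ_y = 298.0 MPa, ρ = 8950 kg/m³
  option S: σ_y = 335.0 MPa, ρ = 7817 kg/m³
  option L: σ_y = 71.10 MPa, ρ = 1290 kg/m³
  option B: σ_y = 600.0 MPa, ρ = 10300 kg/m³
  option C: M = 27.1×10⁻³
  option L: M = 13.3×10⁻³
  option Z: M = 11.4×10⁻³
  option B: M = 6.91×10⁻³
  option S: M = 6.17×10⁻³
  option R: M = 4.98×10⁻³
The maximum is for option C.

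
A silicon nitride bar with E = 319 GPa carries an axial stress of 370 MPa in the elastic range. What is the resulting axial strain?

ε = σ/E = 370 / 319000 = 1.16×10⁻³.

1.16×10⁻³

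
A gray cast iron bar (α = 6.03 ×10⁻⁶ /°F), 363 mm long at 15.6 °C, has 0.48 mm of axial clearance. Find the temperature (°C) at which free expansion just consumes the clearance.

α = 6.03×10⁻⁶/°F × 9/5 = 10.9×10⁻⁶/K.
α·L₀·ΔT = 0.48 mm ⇒ ΔT = 0.48 / (10.9×10⁻⁶ × 363.0) = 121.8 K.
T = 15.6 + 121.8 = 137.4 °C.

137 °C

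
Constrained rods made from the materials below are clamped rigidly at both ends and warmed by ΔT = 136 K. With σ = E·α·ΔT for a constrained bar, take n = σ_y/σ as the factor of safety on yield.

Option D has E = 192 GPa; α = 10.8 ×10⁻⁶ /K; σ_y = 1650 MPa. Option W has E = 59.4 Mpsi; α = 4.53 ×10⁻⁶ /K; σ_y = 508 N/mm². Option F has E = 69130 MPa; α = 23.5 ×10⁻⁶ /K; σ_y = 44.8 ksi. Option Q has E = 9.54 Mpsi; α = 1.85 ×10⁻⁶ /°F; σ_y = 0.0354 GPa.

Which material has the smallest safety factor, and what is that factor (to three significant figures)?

option Q, n = 1.19

With everything in SI (GPa, ×10⁻⁶/K, MPa):
  option D: E = 192.0, α = 10.8, σ_y = 1650 → σ = 282 MPa, n = 5.85
  option W: E = 409.5, α = 4.53, σ_y = 508.0 → σ = 252 MPa, n = 2.01
  option F: E = 69.13, α = 23.5, σ_y = 308.9 → σ = 221 MPa, n = 1.40
  option Q: E = 65.78, α = 3.33, σ_y = 35.40 → σ = 29.8 MPa, n = 1.19
Smallest n: option Q with n = 1.19.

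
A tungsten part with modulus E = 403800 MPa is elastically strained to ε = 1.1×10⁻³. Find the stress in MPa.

E = 403800 MPa = 403.8 GPa.
σ = E·ε = 403800 MPa × 1.1×10⁻³ = 444 MPa.

444 MPa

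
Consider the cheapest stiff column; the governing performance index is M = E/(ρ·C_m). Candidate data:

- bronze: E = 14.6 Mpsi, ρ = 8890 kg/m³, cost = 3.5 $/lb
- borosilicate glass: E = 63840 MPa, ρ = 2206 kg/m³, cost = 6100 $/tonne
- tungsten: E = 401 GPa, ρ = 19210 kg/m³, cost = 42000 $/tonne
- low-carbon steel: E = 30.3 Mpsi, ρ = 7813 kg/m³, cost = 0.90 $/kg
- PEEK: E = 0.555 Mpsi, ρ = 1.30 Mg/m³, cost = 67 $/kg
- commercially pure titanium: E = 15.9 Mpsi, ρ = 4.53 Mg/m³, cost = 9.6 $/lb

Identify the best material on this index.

low-carbon steel

Normalizing units and computing the index:
  bronze: E = 100.7 GPa, ρ = 8890 kg/m³, cost = 7.716 $/kg
  borosilicate glass: E = 63.84 GPa, ρ = 2206 kg/m³, cost = 6.100 $/kg
  tungsten: E = 401.0 GPa, ρ = 19210 kg/m³, cost = 42.00 $/kg
  low-carbon steel: E = 208.9 GPa, ρ = 7813 kg/m³, cost = 0.9000 $/kg
  PEEK: E = 3.827 GPa, ρ = 1300 kg/m³, cost = 67.00 $/kg
  commercially pure titanium: E = 109.6 GPa, ρ = 4530 kg/m³, cost = 21.16 $/kg
  low-carbon steel: M = 29.7 MN·m per $
  borosilicate glass: M = 4.74 MN·m per $
  bronze: M = 1.47 MN·m per $
  commercially pure titanium: M = 1.14 MN·m per $
  tungsten: M = 0.497 MN·m per $
  PEEK: M = 0.0439 MN·m per $
Highest index: low-carbon steel.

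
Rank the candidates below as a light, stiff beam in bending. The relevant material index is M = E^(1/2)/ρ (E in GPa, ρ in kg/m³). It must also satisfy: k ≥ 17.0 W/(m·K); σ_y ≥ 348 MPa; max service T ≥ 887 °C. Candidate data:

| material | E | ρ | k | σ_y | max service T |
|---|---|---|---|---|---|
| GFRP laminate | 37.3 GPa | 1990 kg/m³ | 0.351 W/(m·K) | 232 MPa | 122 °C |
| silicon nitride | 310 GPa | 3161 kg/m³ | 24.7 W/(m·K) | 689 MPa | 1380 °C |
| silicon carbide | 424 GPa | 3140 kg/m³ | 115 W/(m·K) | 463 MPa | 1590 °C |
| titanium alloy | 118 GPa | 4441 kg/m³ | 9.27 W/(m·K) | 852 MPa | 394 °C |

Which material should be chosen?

silicon carbide

Screen on constraints: k ≥ 17.0 W/(m·K); σ_y ≥ 348 MPa; max service T ≥ 887 °C. Survivors: silicon nitride, silicon carbide.
Evaluate M for each candidate:
  silicon carbide: M = 6.56×10⁻³
  silicon nitride: M = 5.57×10⁻³
Silicon carbide ranks first.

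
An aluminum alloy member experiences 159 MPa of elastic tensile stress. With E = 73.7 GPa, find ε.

2.16×10⁻³

ε = σ/E = 159 / 73700 = 2.16×10⁻³.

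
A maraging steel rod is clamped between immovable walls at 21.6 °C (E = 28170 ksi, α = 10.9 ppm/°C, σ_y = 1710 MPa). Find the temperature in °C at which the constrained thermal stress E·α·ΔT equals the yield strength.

E = 28170 ksi = 194.2 GPa.
E·α·ΔT = 1710 MPa ⇒ ΔT = 1710 / (194.2×10³ × 10.9×10⁻⁶) = 807.7 K.
T = 21.6 + 807.7 = 829.3 °C.

829 °C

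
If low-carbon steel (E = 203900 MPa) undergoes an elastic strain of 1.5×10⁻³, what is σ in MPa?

306 MPa

E = 203900 MPa = 203.9 GPa.
σ = E·ε = 203900 MPa × 1.5×10⁻³ = 306 MPa.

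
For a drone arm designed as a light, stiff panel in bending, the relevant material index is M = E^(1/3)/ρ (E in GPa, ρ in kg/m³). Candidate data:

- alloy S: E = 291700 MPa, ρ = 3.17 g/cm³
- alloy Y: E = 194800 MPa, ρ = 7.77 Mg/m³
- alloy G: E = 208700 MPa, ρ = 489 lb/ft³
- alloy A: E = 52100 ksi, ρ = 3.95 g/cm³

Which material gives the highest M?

Putting every candidate on a common basis:
  alloy S: E = 291.7 GPa, ρ = 3170 kg/m³
  alloy Y: E = 194.8 GPa, ρ = 7770 kg/m³
  alloy G: E = 208.7 GPa, ρ = 7833 kg/m³
  alloy A: E = 359.2 GPa, ρ = 3950 kg/m³
  alloy S: M = 2.09×10⁻³
  alloy A: M = 1.80×10⁻³
  alloy G: M = 0.757×10⁻³
  alloy Y: M = 0.746×10⁻³
Alloy S has the largest M.

alloy S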